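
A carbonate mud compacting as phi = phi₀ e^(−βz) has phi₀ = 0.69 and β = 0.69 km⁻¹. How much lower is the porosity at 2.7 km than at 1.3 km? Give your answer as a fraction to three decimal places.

phi(1.3) = 0.69·e^(−0.69×1.3) = 0.2814
phi(2.7) = 0.69·e^(−0.69×2.7) = 0.1071
Δphi = 0.2814 − 0.1071 = 0.1743

0.174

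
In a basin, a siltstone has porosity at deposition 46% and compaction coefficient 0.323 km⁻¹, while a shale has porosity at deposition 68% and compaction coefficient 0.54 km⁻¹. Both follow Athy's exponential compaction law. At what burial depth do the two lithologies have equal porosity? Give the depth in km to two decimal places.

1.80 km

Set φ₀ₐ e^(−kₐZ) = φ₀ᵦ e^(−kᵦZ) ⇒ ln(φ₀ₐ/φ₀ᵦ) = (kₐ − kᵦ)·Z
Z = ln(0.46/0.68) / (0.323 − 0.54) = -0.3909 / -0.217 = 1.801 km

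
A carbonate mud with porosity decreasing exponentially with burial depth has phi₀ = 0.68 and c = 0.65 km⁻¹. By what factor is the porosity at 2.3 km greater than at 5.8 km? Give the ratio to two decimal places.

9.73

phi(Z₁)/phi(Z₂) = e^(−c·Z₁)/e^(−c·Z₂) = e^{c(Z₂−Z₁)}
= exp(0.65 × 3.5) = exp(2.275) = 9.7279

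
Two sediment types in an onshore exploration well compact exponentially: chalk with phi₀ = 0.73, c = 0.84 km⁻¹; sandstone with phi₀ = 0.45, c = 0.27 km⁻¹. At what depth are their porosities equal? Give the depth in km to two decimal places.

0.85 km

Set phi₀ₐ e^(−cₐd) = phi₀ᵦ e^(−cᵦd) ⇒ ln(phi₀ₐ/phi₀ᵦ) = (cₐ − cᵦ)·d
d = ln(0.73/0.45) / (0.84 − 0.27) = 0.4838 / 0.57 = 0.849 km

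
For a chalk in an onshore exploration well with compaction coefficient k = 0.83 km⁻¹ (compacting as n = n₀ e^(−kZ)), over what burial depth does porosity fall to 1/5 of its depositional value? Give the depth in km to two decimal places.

n/n₀ = 1/5 ⇒ exp(−k·Z) = 1/5 ⇒ Z = ln(5) / k
Z = 1.6094 / 0.83 = 1.939 km

1.94 km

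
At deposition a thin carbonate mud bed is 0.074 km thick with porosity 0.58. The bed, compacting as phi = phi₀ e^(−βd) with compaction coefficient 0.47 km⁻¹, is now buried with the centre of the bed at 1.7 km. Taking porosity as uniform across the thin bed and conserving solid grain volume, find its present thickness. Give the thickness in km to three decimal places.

0.042 km

Porosity at 1.7 km: phi = 0.58·exp(−0.47×1.7) = 0.2609
Solid-volume conservation: h(1−phi) = h₀(1−phi₀) ⇒ h = h₀·(1−phi₀)/(1−phi)
h = 0.074 × (1 − 0.58)/(1 − 0.2609) = 0.074 × 0.5682 = 0.0420 km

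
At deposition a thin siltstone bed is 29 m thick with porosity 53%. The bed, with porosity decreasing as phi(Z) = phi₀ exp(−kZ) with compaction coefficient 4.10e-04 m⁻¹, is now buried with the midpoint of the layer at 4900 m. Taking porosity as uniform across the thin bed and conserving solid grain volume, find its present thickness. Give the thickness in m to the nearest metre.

15 m

Working in km (1 km = 1000 m; k in km⁻¹ = k in m⁻¹ × 1000):
Porosity at 4.9 km: phi = 0.53·exp(−0.41×4.9) = 0.0711
Solid-volume conservation: h(1−phi) = h₀(1−phi₀) ⇒ h = h₀·(1−phi₀)/(1−phi)
h = 0.029 × (1 − 0.53)/(1 − 0.0711) = 0.029 × 0.5060 = 0.0147 km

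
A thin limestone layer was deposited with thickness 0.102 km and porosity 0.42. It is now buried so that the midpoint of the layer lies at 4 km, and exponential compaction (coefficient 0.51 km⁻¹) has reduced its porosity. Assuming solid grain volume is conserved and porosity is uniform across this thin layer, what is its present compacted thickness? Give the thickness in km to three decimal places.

Porosity at 4 km: phi = 0.42·exp(−0.51×4) = 0.0546
Solid-volume conservation: h(1−phi) = h₀(1−phi₀) ⇒ h = h₀·(1−phi₀)/(1−phi)
h = 0.102 × (1 − 0.42)/(1 − 0.0546) = 0.102 × 0.6135 = 0.0626 km

0.063 km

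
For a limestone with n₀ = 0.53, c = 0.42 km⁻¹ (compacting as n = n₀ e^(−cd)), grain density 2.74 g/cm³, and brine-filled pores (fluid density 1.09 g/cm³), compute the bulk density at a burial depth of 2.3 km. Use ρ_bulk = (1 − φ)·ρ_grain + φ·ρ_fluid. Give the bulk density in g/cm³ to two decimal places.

2.41 g/cm³

Porosity at depth: n = 0.53·exp(−0.42×2.3) = 0.53×0.3806 = 0.2017
Bulk density: ρ_b = (1−n)ρ_g + n·ρ_f = 0.7983×2.74 + 0.2017×1.09
       = 2.187 + 0.220 = 2.407 g/cm³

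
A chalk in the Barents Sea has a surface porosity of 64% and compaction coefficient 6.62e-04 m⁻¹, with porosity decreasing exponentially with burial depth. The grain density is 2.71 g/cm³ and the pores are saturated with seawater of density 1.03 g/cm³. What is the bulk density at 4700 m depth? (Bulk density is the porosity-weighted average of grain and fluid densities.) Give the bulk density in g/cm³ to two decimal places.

Working in km (1 km = 1000 m; k in km⁻¹ = k in m⁻¹ × 1000):
Porosity at depth: phi = 0.64·exp(−0.662×4.7) = 0.64×0.0445 = 0.0285
Bulk density: ρ_b = (1−phi)ρ_g + phi·ρ_f = 0.9715×2.71 + 0.0285×1.03
       = 2.633 + 0.029 = 2.662 g/cm³

2.66 g/cm³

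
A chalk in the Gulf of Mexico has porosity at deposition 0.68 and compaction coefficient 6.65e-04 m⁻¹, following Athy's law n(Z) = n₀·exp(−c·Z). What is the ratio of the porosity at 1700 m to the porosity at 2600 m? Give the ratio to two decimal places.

1.82

Working in km (1 km = 1000 m; c in km⁻¹ = c in m⁻¹ × 1000):
n(Z₁)/n(Z₂) = e^(−c·Z₁)/e^(−c·Z₂) = e^{c(Z₂−Z₁)}
= exp(0.665 × 0.9) = exp(0.5985) = 1.8194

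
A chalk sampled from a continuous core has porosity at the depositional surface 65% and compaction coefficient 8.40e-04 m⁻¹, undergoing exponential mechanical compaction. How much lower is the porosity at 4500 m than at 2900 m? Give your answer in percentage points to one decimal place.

Working in km (1 km = 1000 m; β in km⁻¹ = β in m⁻¹ × 1000):
phi(2.9) = 0.65·e^(−0.84×2.9) = 0.0569
phi(4.5) = 0.65·e^(−0.84×4.5) = 0.0148
Δphi = 0.0569 − 0.0148 = 0.0420

4.2 percentage points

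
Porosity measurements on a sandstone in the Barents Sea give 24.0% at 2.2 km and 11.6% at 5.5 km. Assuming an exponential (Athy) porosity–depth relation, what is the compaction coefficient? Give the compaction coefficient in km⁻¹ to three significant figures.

Athy: phi(z) = phi₀ e^(−kz) ⇒ phi₁/phi₂ = e^{k(z₂−z₁)} ⇒ k = ln(phi₁/phi₂)/(z₂−z₁)
k = ln(0.24/0.116) / (5.5 − 2.2) = ln(2.069) / 3.3 = 0.7270 / 3.3 = 0.2203 km⁻¹

0.220 km⁻¹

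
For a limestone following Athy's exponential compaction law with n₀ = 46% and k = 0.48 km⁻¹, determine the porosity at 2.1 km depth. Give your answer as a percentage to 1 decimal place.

n = n₀·exp(−k·d) = 0.46 × exp(−0.48 × 2.1) = 0.46 × exp(−1.008)
  = 0.46 × 0.3649 = 0.1679

16.8%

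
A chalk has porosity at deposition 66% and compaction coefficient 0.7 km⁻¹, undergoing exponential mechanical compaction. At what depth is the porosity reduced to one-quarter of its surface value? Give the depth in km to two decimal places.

1.98 km

phi/phi₀ = 1/4 ⇒ exp(−β·z) = 1/4 ⇒ z = ln(4) / β
z = 1.3863 / 0.7 = 1.980 km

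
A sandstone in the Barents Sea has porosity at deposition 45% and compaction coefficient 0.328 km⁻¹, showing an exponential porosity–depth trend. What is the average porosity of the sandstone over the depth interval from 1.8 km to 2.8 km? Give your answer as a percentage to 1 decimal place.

⟨n⟩ = (1/(Z₂−Z₁)) ∫ n₀ e^(−cZ) dZ = n₀·(e^(−c·Z₁) − e^(−c·Z₂)) / (c·(Z₂−Z₁))
e^(−0.328×1.8) = 0.5541; e^(−0.328×2.8) = 0.3992
⟨n⟩ = 0.45 × (0.5541 − 0.3992) / (0.328 × 1) = 0.45 × 0.4724 = 0.2126

21.3%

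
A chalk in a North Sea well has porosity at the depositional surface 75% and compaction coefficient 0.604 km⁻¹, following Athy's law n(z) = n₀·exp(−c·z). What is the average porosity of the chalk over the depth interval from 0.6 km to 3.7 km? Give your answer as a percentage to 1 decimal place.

23.6%

⟨n⟩ = (1/(z₂−z₁)) ∫ n₀ e^(−cz) dz = n₀·(e^(−c·z₁) − e^(−c·z₂)) / (c·(z₂−z₁))
e^(−0.604×0.6) = 0.6960; e^(−0.604×3.7) = 0.1070
⟨n⟩ = 0.75 × (0.6960 − 0.1070) / (0.604 × 3.1) = 0.75 × 0.3146 = 0.2359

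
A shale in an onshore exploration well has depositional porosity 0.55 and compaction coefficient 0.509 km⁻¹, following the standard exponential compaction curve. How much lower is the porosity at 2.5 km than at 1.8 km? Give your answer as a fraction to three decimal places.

φ(1.8) = 0.55·e^(−0.509×1.8) = 0.2200
φ(2.5) = 0.55·e^(−0.509×2.5) = 0.1541
Δφ = 0.2200 − 0.1541 = 0.0659

0.066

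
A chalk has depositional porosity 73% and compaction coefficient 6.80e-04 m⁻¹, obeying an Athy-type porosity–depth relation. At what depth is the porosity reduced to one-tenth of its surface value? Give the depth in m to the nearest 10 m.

Working in km (1 km = 1000 m; k in km⁻¹ = k in m⁻¹ × 1000):
φ/φ₀ = 1/10 ⇒ exp(−k·z) = 1/10 ⇒ z = ln(10) / k
z = 2.3026 / 0.68 = 3.386 km

3390 m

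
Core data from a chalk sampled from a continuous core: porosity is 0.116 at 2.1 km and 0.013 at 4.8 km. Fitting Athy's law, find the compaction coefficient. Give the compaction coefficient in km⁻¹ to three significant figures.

0.811 km⁻¹

Athy: n(Z) = n₀ e^(−βZ) ⇒ n₁/n₂ = e^{β(Z₂−Z₁)} ⇒ β = ln(n₁/n₂)/(Z₂−Z₁)
β = ln(0.116/0.013) / (4.8 − 2.1) = ln(8.923) / 2.7 = 2.1886 / 2.7 = 0.8106 km⁻¹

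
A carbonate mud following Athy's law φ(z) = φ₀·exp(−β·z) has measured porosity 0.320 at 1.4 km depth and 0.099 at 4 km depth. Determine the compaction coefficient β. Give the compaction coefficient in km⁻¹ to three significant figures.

0.451 km⁻¹

Athy: φ(z) = φ₀ e^(−βz) ⇒ φ₁/φ₂ = e^{β(z₂−z₁)} ⇒ β = ln(φ₁/φ₂)/(z₂−z₁)
β = ln(0.32/0.099) / (4 − 1.4) = ln(3.232) / 2.6 = 1.1732 / 2.6 = 0.4512 km⁻¹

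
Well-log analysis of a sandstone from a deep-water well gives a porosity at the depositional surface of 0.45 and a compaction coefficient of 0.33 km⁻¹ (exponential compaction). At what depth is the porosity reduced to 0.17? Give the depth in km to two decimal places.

Invert Athy's law: Z = ln(φ₀/φ) / k
Z = ln(0.45/0.17) / 0.33 = ln(2.647) / 0.33 = 0.9734 / 0.33 = 2.950 km

2.95 km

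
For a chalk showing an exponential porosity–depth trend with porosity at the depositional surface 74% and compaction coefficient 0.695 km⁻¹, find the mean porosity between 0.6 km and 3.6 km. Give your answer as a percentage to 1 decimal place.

20.5%

⟨phi⟩ = (1/(z₂−z₁)) ∫ phi₀ e^(−cz) dz = phi₀·(e^(−c·z₁) − e^(−c·z₂)) / (c·(z₂−z₁))
e^(−0.695×0.6) = 0.6590; e^(−0.695×3.6) = 0.0819
⟨phi⟩ = 0.74 × (0.6590 − 0.0819) / (0.695 × 3) = 0.74 × 0.2768 = 0.2048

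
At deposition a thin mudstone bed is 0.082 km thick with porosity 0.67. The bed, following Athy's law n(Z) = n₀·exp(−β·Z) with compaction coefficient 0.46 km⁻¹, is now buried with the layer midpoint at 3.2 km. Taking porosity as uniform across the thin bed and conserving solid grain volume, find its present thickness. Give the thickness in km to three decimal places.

0.032 km

Porosity at 3.2 km: n = 0.67·exp(−0.46×3.2) = 0.1537
Solid-volume conservation: h(1−n) = h₀(1−n₀) ⇒ h = h₀·(1−n₀)/(1−n)
h = 0.082 × (1 − 0.67)/(1 − 0.1537) = 0.082 × 0.3900 = 0.0320 km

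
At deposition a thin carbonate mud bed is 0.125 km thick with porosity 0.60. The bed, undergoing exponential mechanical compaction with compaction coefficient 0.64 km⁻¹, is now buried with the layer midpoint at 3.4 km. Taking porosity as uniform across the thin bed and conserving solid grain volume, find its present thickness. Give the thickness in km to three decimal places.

0.054 km

Porosity at 3.4 km: phi = 0.6·exp(−0.64×3.4) = 0.0681
Solid-volume conservation: h(1−phi) = h₀(1−phi₀) ⇒ h = h₀·(1−phi₀)/(1−phi)
h = 0.125 × (1 − 0.6)/(1 − 0.0681) = 0.125 × 0.4292 = 0.0537 km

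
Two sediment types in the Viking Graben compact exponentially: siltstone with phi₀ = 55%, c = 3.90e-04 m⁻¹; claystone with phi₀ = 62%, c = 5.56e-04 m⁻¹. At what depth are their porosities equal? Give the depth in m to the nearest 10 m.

720 m

Working in km (1 km = 1000 m; c in km⁻¹ = c in m⁻¹ × 1000):
Set phi₀ₐ e^(−cₐZ) = phi₀ᵦ e^(−cᵦZ) ⇒ ln(phi₀ₐ/phi₀ᵦ) = (cₐ − cᵦ)·Z
Z = ln(0.55/0.62) / (0.39 − 0.556) = -0.1198 / -0.166 = 0.722 km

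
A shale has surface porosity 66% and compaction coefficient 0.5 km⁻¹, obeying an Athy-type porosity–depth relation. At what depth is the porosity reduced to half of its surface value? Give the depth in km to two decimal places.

1.39 km

φ/φ₀ = 1/2 ⇒ exp(−k·Z) = 1/2 ⇒ Z = ln(2) / k
Z = 0.6931 / 0.5 = 1.386 km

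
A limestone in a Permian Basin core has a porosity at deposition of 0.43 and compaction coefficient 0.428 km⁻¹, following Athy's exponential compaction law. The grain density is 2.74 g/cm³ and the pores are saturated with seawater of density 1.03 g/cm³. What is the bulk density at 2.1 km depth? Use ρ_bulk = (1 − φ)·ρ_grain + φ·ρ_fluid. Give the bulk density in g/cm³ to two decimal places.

2.44 g/cm³

Porosity at depth: n = 0.43·exp(−0.428×2.1) = 0.43×0.4071 = 0.1750
Bulk density: ρ_b = (1−n)ρ_g + n·ρ_f = 0.8250×2.74 + 0.1750×1.03
       = 2.260 + 0.180 = 2.441 g/cm³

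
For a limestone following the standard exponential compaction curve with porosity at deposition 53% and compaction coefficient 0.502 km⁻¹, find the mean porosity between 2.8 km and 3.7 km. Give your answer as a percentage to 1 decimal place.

10.5%

⟨φ⟩ = (1/(z₂−z₁)) ∫ φ₀ e^(−cz) dz = φ₀·(e^(−c·z₁) − e^(−c·z₂)) / (c·(z₂−z₁))
e^(−0.502×2.8) = 0.2452; e^(−0.502×3.7) = 0.1561
⟨φ⟩ = 0.53 × (0.2452 − 0.1561) / (0.502 × 0.9) = 0.53 × 0.1973 = 0.1046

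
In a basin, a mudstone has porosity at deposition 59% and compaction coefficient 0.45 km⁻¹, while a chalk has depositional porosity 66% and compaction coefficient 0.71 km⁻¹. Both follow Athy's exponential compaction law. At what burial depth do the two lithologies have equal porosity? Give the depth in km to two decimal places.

0.43 km

Set phi₀ₐ e^(−cₐd) = phi₀ᵦ e^(−cᵦd) ⇒ ln(phi₀ₐ/phi₀ᵦ) = (cₐ − cᵦ)·d
d = ln(0.59/0.66) / (0.45 − 0.71) = -0.1121 / -0.26 = 0.431 km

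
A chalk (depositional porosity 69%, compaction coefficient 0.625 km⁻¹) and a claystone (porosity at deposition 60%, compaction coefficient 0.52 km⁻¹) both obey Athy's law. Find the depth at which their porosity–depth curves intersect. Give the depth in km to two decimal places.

Set φ₀ₐ e^(−βₐZ) = φ₀ᵦ e^(−βᵦZ) ⇒ ln(φ₀ₐ/φ₀ᵦ) = (βₐ − βᵦ)·Z
Z = ln(0.69/0.6) / (0.625 − 0.52) = 0.1398 / 0.105 = 1.331 km

1.33 km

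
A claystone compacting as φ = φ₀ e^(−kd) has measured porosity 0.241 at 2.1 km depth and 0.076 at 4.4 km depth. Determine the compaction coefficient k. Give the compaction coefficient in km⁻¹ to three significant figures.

0.502 km⁻¹

Athy: φ(d) = φ₀ e^(−kd) ⇒ φ₁/φ₂ = e^{k(d₂−d₁)} ⇒ k = ln(φ₁/φ₂)/(d₂−d₁)
k = ln(0.241/0.076) / (4.4 − 2.1) = ln(3.171) / 2.3 = 1.1541 / 2.3 = 0.5018 km⁻¹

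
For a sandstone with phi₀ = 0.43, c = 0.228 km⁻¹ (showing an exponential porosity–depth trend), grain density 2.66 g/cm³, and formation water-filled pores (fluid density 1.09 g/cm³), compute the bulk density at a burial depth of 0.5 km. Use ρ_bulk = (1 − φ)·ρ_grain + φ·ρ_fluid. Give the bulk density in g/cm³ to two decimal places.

Porosity at depth: phi = 0.43·exp(−0.228×0.5) = 0.43×0.8923 = 0.3837
Bulk density: ρ_b = (1−phi)ρ_g + phi·ρ_f = 0.6163×2.66 + 0.3837×1.09
       = 1.639 + 0.418 = 2.058 g/cm³

2.06 g/cm³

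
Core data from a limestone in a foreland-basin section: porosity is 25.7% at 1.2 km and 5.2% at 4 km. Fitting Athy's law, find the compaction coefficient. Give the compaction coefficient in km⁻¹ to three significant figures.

Athy: n(d) = n₀ e^(−βd) ⇒ n₁/n₂ = e^{β(d₂−d₁)} ⇒ β = ln(n₁/n₂)/(d₂−d₁)
β = ln(0.257/0.052) / (4 − 1.2) = ln(4.942) / 2.8 = 1.5978 / 2.8 = 0.5707 km⁻¹

0.571 km⁻¹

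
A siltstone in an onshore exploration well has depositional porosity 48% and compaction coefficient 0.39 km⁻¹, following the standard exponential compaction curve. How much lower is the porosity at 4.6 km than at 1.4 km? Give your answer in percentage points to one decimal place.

φ(1.4) = 0.48·e^(−0.39×1.4) = 0.2780
φ(4.6) = 0.48·e^(−0.39×4.6) = 0.0798
Δφ = 0.2780 − 0.0798 = 0.1982

19.8 percentage points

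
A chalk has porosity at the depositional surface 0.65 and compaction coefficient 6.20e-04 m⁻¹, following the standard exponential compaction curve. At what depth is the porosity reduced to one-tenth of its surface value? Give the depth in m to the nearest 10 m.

3710 m

Working in km (1 km = 1000 m; k in km⁻¹ = k in m⁻¹ × 1000):
phi/phi₀ = 1/10 ⇒ exp(−k·Z) = 1/10 ⇒ Z = ln(10) / k
Z = 2.3026 / 0.62 = 3.714 km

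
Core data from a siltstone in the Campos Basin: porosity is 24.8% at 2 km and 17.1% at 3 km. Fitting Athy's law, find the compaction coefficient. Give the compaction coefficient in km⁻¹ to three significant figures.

0.372 km⁻¹

Athy: n(Z) = n₀ e^(−cZ) ⇒ n₁/n₂ = e^{c(Z₂−Z₁)} ⇒ c = ln(n₁/n₂)/(Z₂−Z₁)
c = ln(0.248/0.171) / (3 − 2) = ln(1.45) / 1 = 0.3718 / 1 = 0.3718 km⁻¹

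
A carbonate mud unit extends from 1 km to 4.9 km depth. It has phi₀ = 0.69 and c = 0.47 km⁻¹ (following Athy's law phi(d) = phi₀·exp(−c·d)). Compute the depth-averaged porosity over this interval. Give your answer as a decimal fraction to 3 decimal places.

⟨phi⟩ = (1/(d₂−d₁)) ∫ phi₀ e^(−cd) dd = phi₀·(e^(−c·d₁) − e^(−c·d₂)) / (c·(d₂−d₁))
e^(−0.47×1) = 0.6250; e^(−0.47×4.9) = 0.1000
⟨phi⟩ = 0.69 × (0.6250 − 0.1000) / (0.47 × 3.9) = 0.69 × 0.2864 = 0.1976

0.198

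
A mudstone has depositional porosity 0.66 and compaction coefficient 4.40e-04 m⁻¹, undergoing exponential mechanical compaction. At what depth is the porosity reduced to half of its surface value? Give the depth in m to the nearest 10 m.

1580 m

Working in km (1 km = 1000 m; c in km⁻¹ = c in m⁻¹ × 1000):
n/n₀ = 1/2 ⇒ exp(−c·d) = 1/2 ⇒ d = ln(2) / c
d = 0.6931 / 0.44 = 1.575 km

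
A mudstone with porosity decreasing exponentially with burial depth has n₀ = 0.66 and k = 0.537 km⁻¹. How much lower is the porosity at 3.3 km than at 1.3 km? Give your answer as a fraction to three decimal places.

0.216

n(1.3) = 0.66·e^(−0.537×1.3) = 0.3284
n(3.3) = 0.66·e^(−0.537×3.3) = 0.1122
Δn = 0.3284 − 0.1122 = 0.2162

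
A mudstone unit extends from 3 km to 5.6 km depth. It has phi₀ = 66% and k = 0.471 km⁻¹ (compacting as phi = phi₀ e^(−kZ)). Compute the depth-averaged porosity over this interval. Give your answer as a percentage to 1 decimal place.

9.3%

⟨phi⟩ = (1/(Z₂−Z₁)) ∫ phi₀ e^(−kZ) dZ = phi₀·(e^(−k·Z₁) − e^(−k·Z₂)) / (k·(Z₂−Z₁))
e^(−0.471×3) = 0.2434; e^(−0.471×5.6) = 0.0715
⟨phi⟩ = 0.66 × (0.2434 − 0.0715) / (0.471 × 2.6) = 0.66 × 0.1404 = 0.0926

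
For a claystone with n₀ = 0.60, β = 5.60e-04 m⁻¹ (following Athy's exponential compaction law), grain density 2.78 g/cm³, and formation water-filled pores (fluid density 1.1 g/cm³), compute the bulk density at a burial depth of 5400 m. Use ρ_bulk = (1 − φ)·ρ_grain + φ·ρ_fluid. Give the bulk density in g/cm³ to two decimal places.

2.73 g/cm³

Working in km (1 km = 1000 m; β in km⁻¹ = β in m⁻¹ × 1000):
Porosity at depth: n = 0.6·exp(−0.56×5.4) = 0.6×0.0486 = 0.0292
Bulk density: ρ_b = (1−n)ρ_g + n·ρ_f = 0.9708×2.78 + 0.0292×1.1
       = 2.699 + 0.032 = 2.731 g/cm³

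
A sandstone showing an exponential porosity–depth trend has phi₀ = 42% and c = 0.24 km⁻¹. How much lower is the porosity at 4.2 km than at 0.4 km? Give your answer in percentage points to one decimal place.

22.8 percentage points

phi(0.4) = 0.42·e^(−0.24×0.4) = 0.3816
phi(4.2) = 0.42·e^(−0.24×4.2) = 0.1533
Δphi = 0.3816 − 0.1533 = 0.2283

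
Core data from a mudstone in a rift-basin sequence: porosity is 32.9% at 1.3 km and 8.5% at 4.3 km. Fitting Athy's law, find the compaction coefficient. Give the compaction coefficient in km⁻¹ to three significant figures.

Athy: n(d) = n₀ e^(−cd) ⇒ n₁/n₂ = e^{c(d₂−d₁)} ⇒ c = ln(n₁/n₂)/(d₂−d₁)
c = ln(0.329/0.085) / (4.3 − 1.3) = ln(3.871) / 3 = 1.3534 / 3 = 0.4511 km⁻¹

0.451 km⁻¹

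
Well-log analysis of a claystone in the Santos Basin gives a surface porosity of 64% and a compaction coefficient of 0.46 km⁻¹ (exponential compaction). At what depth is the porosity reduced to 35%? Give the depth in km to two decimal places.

1.31 km

Invert Athy's law: z = ln(n₀/n) / k
z = ln(0.64/0.35) / 0.46 = ln(1.829) / 0.46 = 0.6035 / 0.46 = 1.312 km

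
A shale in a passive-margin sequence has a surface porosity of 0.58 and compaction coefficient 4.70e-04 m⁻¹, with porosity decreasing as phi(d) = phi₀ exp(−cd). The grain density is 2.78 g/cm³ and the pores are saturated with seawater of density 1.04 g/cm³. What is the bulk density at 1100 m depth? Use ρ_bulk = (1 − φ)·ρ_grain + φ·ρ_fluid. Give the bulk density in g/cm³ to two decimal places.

2.18 g/cm³

Working in km (1 km = 1000 m; c in km⁻¹ = c in m⁻¹ × 1000):
Porosity at depth: phi = 0.58·exp(−0.47×1.1) = 0.58×0.5963 = 0.3459
Bulk density: ρ_b = (1−phi)ρ_g + phi·ρ_f = 0.6541×2.78 + 0.3459×1.04
       = 1.819 + 0.360 = 2.178 g/cm³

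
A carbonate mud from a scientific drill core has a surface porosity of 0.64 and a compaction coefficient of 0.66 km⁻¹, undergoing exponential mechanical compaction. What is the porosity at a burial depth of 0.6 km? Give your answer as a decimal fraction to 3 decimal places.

phi = phi₀·exp(−c·d) = 0.64 × exp(−0.66 × 0.6) = 0.64 × exp(−0.396)
  = 0.64 × 0.6730 = 0.4307

0.431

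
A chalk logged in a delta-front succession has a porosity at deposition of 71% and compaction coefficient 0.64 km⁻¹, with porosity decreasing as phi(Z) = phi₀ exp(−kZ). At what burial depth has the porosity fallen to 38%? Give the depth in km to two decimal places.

Invert Athy's law: Z = ln(phi₀/phi) / k
Z = ln(0.71/0.38) / 0.64 = ln(1.868) / 0.64 = 0.6251 / 0.64 = 0.977 km

0.98 km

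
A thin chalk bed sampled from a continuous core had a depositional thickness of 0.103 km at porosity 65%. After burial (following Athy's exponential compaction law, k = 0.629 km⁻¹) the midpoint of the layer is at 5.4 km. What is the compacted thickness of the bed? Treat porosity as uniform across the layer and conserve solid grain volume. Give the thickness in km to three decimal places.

0.037 km

Porosity at 5.4 km: phi = 0.65·exp(−0.629×5.4) = 0.0218
Solid-volume conservation: h(1−phi) = h₀(1−phi₀) ⇒ h = h₀·(1−phi₀)/(1−phi)
h = 0.103 × (1 − 0.65)/(1 − 0.0218) = 0.103 × 0.3578 = 0.0369 km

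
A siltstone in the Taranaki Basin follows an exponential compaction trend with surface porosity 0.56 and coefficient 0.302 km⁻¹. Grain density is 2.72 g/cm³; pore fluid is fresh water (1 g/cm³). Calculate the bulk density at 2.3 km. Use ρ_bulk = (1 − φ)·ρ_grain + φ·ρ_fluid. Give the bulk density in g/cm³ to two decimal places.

Porosity at depth: φ = 0.56·exp(−0.302×2.3) = 0.56×0.4993 = 0.2796
Bulk density: ρ_b = (1−φ)ρ_g + φ·ρ_f = 0.7204×2.72 + 0.2796×1
       = 1.960 + 0.280 = 2.239 g/cm³

2.24 g/cm³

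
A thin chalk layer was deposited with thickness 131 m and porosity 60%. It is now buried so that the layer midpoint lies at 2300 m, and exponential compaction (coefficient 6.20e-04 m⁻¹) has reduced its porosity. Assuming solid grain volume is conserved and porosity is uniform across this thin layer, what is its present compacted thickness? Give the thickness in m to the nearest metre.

61 m

Working in km (1 km = 1000 m; c in km⁻¹ = c in m⁻¹ × 1000):
Porosity at 2.3 km: n = 0.6·exp(−0.62×2.3) = 0.1442
Solid-volume conservation: h(1−n) = h₀(1−n₀) ⇒ h = h₀·(1−n₀)/(1−n)
h = 0.131 × (1 − 0.6)/(1 − 0.1442) = 0.131 × 0.4674 = 0.0612 km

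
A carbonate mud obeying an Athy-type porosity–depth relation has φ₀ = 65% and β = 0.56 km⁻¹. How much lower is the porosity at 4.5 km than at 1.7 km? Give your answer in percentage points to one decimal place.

φ(1.7) = 0.65·e^(−0.56×1.7) = 0.2509
φ(4.5) = 0.65·e^(−0.56×4.5) = 0.0523
Δφ = 0.2509 − 0.0523 = 0.1986

19.9 percentage points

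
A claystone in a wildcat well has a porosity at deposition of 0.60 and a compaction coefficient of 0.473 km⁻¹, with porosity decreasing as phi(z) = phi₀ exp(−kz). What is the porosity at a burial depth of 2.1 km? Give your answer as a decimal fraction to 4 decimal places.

phi = phi₀·exp(−k·z) = 0.6 × exp(−0.473 × 2.1) = 0.6 × exp(−0.9933)
  = 0.6 × 0.3704 = 0.2222

0.2222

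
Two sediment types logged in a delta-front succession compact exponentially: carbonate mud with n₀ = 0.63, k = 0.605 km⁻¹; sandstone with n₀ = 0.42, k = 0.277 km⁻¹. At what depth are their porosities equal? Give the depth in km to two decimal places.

1.24 km

Set n₀ₐ e^(−kₐd) = n₀ᵦ e^(−kᵦd) ⇒ ln(n₀ₐ/n₀ᵦ) = (kₐ − kᵦ)·d
d = ln(0.63/0.42) / (0.605 − 0.277) = 0.4055 / 0.328 = 1.236 km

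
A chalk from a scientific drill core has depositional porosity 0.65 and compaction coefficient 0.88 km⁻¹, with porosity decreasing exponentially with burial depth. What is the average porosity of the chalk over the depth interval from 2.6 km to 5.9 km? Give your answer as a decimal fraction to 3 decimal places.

⟨phi⟩ = (1/(z₂−z₁)) ∫ phi₀ e^(−cz) dz = phi₀·(e^(−c·z₁) − e^(−c·z₂)) / (c·(z₂−z₁))
e^(−0.88×2.6) = 0.1015; e^(−0.88×5.9) = 0.0056
⟨phi⟩ = 0.65 × (0.1015 − 0.0056) / (0.88 × 3.3) = 0.65 × 0.0330 = 0.0215

0.021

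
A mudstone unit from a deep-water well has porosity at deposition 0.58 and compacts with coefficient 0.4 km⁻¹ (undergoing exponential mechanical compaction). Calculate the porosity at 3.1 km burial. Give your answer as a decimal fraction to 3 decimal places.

0.168

φ = φ₀·exp(−k·d) = 0.58 × exp(−0.4 × 3.1) = 0.58 × exp(−1.24)
  = 0.58 × 0.2894 = 0.1678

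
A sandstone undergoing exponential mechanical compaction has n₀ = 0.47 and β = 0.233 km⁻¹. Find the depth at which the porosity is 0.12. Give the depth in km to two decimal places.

5.86 km

Invert Athy's law: Z = ln(n₀/n) / β
Z = ln(0.47/0.12) / 0.233 = ln(3.917) / 0.233 = 1.3652 / 0.233 = 5.859 km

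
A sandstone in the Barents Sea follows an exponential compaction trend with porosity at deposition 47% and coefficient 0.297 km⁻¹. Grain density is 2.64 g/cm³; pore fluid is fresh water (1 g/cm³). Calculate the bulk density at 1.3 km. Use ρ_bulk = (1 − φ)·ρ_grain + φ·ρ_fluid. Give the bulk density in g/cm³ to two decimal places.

2.12 g/cm³

Porosity at depth: n = 0.47·exp(−0.297×1.3) = 0.47×0.6797 = 0.3195
Bulk density: ρ_b = (1−n)ρ_g + n·ρ_f = 0.6805×2.64 + 0.3195×1
       = 1.797 + 0.319 = 2.116 g/cm³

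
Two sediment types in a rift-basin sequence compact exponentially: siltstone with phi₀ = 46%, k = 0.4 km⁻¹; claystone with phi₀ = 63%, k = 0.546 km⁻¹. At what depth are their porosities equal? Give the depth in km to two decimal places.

Set phi₀ₐ e^(−kₐd) = phi₀ᵦ e^(−kᵦd) ⇒ ln(phi₀ₐ/phi₀ᵦ) = (kₐ − kᵦ)·d
d = ln(0.46/0.63) / (0.4 − 0.546) = -0.3145 / -0.146 = 2.154 km

2.15 km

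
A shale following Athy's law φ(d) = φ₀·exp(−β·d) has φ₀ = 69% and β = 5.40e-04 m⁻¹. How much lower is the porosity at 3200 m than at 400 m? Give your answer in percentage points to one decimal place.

43.3 percentage points

Working in km (1 km = 1000 m; β in km⁻¹ = β in m⁻¹ × 1000):
φ(0.4) = 0.69·e^(−0.54×0.4) = 0.5560
φ(3.2) = 0.69·e^(−0.54×3.2) = 0.1226
Δφ = 0.5560 − 0.1226 = 0.4334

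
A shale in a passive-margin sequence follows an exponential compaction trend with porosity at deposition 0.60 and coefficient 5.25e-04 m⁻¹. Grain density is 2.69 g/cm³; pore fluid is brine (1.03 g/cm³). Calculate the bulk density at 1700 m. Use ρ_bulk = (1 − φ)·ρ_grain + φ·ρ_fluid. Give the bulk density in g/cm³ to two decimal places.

Working in km (1 km = 1000 m; c in km⁻¹ = c in m⁻¹ × 1000):
Porosity at depth: phi = 0.6·exp(−0.525×1.7) = 0.6×0.4096 = 0.2458
Bulk density: ρ_b = (1−phi)ρ_g + phi·ρ_f = 0.7542×2.69 + 0.2458×1.03
       = 2.029 + 0.253 = 2.282 g/cm³

2.28 g/cm³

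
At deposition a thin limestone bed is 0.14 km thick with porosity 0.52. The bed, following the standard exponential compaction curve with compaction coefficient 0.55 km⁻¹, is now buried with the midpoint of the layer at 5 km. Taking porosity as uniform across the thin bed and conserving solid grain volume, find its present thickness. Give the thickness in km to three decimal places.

0.070 km

Porosity at 5 km: phi = 0.52·exp(−0.55×5) = 0.0332
Solid-volume conservation: h(1−phi) = h₀(1−phi₀) ⇒ h = h₀·(1−phi₀)/(1−phi)
h = 0.14 × (1 − 0.52)/(1 − 0.0332) = 0.14 × 0.4965 = 0.0695 km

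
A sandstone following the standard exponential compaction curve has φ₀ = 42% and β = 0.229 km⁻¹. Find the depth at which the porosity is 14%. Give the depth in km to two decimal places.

4.80 km

Invert Athy's law: z = ln(φ₀/φ) / β
z = ln(0.42/0.14) / 0.229 = ln(3) / 0.229 = 1.0986 / 0.229 = 4.797 km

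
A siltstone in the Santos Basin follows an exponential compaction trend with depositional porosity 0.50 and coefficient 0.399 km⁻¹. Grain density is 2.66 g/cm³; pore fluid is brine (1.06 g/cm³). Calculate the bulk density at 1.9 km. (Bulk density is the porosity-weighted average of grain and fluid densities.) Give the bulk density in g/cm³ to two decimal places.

2.29 g/cm³

Porosity at depth: φ = 0.5·exp(−0.399×1.9) = 0.5×0.4686 = 0.2343
Bulk density: ρ_b = (1−φ)ρ_g + φ·ρ_f = 0.7657×2.66 + 0.2343×1.06
       = 2.037 + 0.248 = 2.285 g/cm³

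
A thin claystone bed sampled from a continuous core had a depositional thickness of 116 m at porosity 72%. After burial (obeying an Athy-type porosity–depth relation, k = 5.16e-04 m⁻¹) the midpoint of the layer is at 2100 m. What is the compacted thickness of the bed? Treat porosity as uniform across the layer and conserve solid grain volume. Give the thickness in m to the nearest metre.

Working in km (1 km = 1000 m; k in km⁻¹ = k in m⁻¹ × 1000):
Porosity at 2.1 km: φ = 0.72·exp(−0.516×2.1) = 0.2436
Solid-volume conservation: h(1−φ) = h₀(1−φ₀) ⇒ h = h₀·(1−φ₀)/(1−φ)
h = 0.116 × (1 − 0.72)/(1 − 0.2436) = 0.116 × 0.3702 = 0.0429 km

43 m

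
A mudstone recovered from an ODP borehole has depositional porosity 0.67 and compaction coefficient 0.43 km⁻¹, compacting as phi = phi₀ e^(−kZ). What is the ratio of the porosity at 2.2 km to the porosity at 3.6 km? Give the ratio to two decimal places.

phi(Z₁)/phi(Z₂) = e^(−k·Z₁)/e^(−k·Z₂) = e^{k(Z₂−Z₁)}
= exp(0.43 × 1.4) = exp(0.602) = 1.8258

1.83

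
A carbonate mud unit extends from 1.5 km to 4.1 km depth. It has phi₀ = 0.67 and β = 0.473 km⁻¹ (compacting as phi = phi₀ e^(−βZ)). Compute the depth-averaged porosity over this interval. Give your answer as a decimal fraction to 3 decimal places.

0.190

⟨phi⟩ = (1/(Z₂−Z₁)) ∫ phi₀ e^(−βZ) dZ = phi₀·(e^(−β·Z₁) − e^(−β·Z₂)) / (β·(Z₂−Z₁))
e^(−0.473×1.5) = 0.4919; e^(−0.473×4.1) = 0.1438
⟨phi⟩ = 0.67 × (0.4919 − 0.1438) / (0.473 × 2.6) = 0.67 × 0.2830 = 0.1896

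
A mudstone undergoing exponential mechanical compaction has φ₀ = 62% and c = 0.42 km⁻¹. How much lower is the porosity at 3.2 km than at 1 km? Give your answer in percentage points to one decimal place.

24.6 percentage points

φ(1) = 0.62·e^(−0.42×1) = 0.4074
φ(3.2) = 0.62·e^(−0.42×3.2) = 0.1617
Δφ = 0.4074 − 0.1617 = 0.2457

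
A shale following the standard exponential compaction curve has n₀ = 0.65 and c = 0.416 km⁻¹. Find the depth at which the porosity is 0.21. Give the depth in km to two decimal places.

2.72 km

Invert Athy's law: z = ln(n₀/n) / c
z = ln(0.65/0.21) / 0.416 = ln(3.095) / 0.416 = 1.1299 / 0.416 = 2.716 km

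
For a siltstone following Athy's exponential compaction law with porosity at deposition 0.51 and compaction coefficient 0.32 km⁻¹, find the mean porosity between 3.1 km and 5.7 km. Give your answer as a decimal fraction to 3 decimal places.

⟨phi⟩ = (1/(z₂−z₁)) ∫ phi₀ e^(−cz) dz = phi₀·(e^(−c·z₁) − e^(−c·z₂)) / (c·(z₂−z₁))
e^(−0.32×3.1) = 0.3708; e^(−0.32×5.7) = 0.1614
⟨phi⟩ = 0.51 × (0.3708 − 0.1614) / (0.32 × 2.6) = 0.51 × 0.2517 = 0.1284

0.128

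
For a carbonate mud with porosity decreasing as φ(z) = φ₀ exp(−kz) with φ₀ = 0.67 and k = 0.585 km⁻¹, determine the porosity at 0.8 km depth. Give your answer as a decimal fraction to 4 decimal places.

0.4196

φ = φ₀·exp(−k·z) = 0.67 × exp(−0.585 × 0.8) = 0.67 × exp(−0.468)
  = 0.67 × 0.6263 = 0.4196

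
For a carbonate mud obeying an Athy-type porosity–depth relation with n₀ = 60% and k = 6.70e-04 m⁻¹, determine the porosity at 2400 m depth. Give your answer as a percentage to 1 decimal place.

Working in km (1 km = 1000 m; k in km⁻¹ = k in m⁻¹ × 1000):
n = n₀·exp(−k·z) = 0.6 × exp(−0.67 × 2.4) = 0.6 × exp(−1.608)
  = 0.6 × 0.2003 = 0.1202

12.0%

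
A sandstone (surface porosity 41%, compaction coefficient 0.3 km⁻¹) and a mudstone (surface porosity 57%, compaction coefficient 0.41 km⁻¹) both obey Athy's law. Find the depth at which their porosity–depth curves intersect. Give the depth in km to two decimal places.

3.00 km

Set n₀ₐ e^(−cₐd) = n₀ᵦ e^(−cᵦd) ⇒ ln(n₀ₐ/n₀ᵦ) = (cₐ − cᵦ)·d
d = ln(0.41/0.57) / (0.3 − 0.41) = -0.3295 / -0.11 = 2.995 km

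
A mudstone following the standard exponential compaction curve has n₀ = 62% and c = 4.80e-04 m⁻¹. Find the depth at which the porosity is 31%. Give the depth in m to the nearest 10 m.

1440 m

Working in km (1 km = 1000 m; c in km⁻¹ = c in m⁻¹ × 1000):
Invert Athy's law: Z = ln(n₀/n) / c
Z = ln(0.62/0.31) / 0.48 = ln(2) / 0.48 = 0.6931 / 0.48 = 1.444 km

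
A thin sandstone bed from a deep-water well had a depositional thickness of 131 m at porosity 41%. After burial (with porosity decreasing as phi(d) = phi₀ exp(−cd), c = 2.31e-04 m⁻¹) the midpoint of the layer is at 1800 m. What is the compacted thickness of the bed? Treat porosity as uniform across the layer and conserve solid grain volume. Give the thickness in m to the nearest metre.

106 m

Working in km (1 km = 1000 m; c in km⁻¹ = c in m⁻¹ × 1000):
Porosity at 1.8 km: phi = 0.41·exp(−0.231×1.8) = 0.2705
Solid-volume conservation: h(1−phi) = h₀(1−phi₀) ⇒ h = h₀·(1−phi₀)/(1−phi)
h = 0.131 × (1 − 0.41)/(1 − 0.2705) = 0.131 × 0.8088 = 0.1060 km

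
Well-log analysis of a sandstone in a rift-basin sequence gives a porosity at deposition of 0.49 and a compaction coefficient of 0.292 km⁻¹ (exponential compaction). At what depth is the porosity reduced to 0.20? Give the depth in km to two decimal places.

3.07 km

Invert Athy's law: z = ln(φ₀/φ) / c
z = ln(0.49/0.2) / 0.292 = ln(2.45) / 0.292 = 0.8961 / 0.292 = 3.069 km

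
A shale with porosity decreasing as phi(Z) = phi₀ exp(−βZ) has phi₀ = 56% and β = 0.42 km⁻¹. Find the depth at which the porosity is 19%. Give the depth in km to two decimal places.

Invert Athy's law: Z = ln(phi₀/phi) / β
Z = ln(0.56/0.19) / 0.42 = ln(2.947) / 0.42 = 1.0809 / 0.42 = 2.574 km

2.57 km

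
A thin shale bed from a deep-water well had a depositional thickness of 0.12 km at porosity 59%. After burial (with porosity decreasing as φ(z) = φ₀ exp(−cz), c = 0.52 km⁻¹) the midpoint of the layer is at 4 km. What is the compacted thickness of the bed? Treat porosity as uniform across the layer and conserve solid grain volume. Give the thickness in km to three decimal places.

Porosity at 4 km: φ = 0.59·exp(−0.52×4) = 0.0737
Solid-volume conservation: h(1−φ) = h₀(1−φ₀) ⇒ h = h₀·(1−φ₀)/(1−φ)
h = 0.12 × (1 − 0.59)/(1 − 0.0737) = 0.12 × 0.4426 = 0.0531 km

0.053 km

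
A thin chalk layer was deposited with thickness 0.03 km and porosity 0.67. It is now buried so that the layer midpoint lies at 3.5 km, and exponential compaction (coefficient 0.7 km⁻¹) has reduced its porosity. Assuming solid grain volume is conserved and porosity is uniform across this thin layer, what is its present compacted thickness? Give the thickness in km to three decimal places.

0.011 km

Porosity at 3.5 km: n = 0.67·exp(−0.7×3.5) = 0.0578
Solid-volume conservation: h(1−n) = h₀(1−n₀) ⇒ h = h₀·(1−n₀)/(1−n)
h = 0.03 × (1 − 0.67)/(1 − 0.0578) = 0.03 × 0.3503 = 0.0105 km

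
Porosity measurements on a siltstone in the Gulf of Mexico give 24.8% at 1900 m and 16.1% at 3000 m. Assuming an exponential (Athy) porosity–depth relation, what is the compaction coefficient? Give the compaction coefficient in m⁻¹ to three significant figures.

Working in km (1 km = 1000 m; k in km⁻¹ = k in m⁻¹ × 1000):
Athy: φ(d) = φ₀ e^(−kd) ⇒ φ₁/φ₂ = e^{k(d₂−d₁)} ⇒ k = ln(φ₁/φ₂)/(d₂−d₁)
k = ln(0.248/0.161) / (3 − 1.9) = ln(1.54) / 1.1 = 0.4320 / 1.1 = 0.3927 km⁻¹

0.000393 m⁻¹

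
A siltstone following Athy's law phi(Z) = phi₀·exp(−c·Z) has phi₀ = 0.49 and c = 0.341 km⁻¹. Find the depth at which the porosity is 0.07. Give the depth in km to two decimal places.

Invert Athy's law: Z = ln(phi₀/phi) / c
Z = ln(0.49/0.07) / 0.341 = ln(7) / 0.341 = 1.9459 / 0.341 = 5.706 km

5.71 km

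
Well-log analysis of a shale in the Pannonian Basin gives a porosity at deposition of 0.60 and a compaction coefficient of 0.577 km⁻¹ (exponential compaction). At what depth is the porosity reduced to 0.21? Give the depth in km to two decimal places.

Invert Athy's law: d = ln(n₀/n) / k
d = ln(0.6/0.21) / 0.577 = ln(2.857) / 0.577 = 1.0498 / 0.577 = 1.819 km

1.82 km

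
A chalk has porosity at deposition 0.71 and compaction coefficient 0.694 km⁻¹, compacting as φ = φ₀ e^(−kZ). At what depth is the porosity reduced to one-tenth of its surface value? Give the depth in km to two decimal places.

3.32 km

φ/φ₀ = 1/10 ⇒ exp(−k·Z) = 1/10 ⇒ Z = ln(10) / k
Z = 2.3026 / 0.694 = 3.318 km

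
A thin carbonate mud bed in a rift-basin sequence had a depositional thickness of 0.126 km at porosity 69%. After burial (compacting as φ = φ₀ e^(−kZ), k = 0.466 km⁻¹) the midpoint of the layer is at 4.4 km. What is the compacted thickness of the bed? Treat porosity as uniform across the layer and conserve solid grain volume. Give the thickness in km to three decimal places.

Porosity at 4.4 km: φ = 0.69·exp(−0.466×4.4) = 0.0888
Solid-volume conservation: h(1−φ) = h₀(1−φ₀) ⇒ h = h₀·(1−φ₀)/(1−φ)
h = 0.126 × (1 − 0.69)/(1 − 0.0888) = 0.126 × 0.3402 = 0.0429 km

0.043 km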